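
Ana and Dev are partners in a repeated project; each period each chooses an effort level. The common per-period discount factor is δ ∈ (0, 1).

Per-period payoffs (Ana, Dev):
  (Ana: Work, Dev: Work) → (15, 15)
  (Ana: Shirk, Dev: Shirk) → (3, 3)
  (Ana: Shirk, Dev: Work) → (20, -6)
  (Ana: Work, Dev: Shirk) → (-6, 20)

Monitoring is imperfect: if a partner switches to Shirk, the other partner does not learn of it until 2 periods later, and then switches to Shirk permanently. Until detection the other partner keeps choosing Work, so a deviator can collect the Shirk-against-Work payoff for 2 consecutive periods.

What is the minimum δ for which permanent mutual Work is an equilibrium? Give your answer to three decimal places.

0.542

Deviating for the 2 undetected periods gains 20−15 = 5 per period over cooperation, then loses 15−3 = 12 per period forever once punishment starts.
Gain: 5(1 + δ + … + δ^1); loss: 12·δ^2/(1−δ).
No profitable deviation ⇔ 5(1−δ^2) ≤ 12·δ^2, i.e. δ^2 ≥ 5/(5+12) = 5/17.
Hence δ ≥ (5/17)^(1/2) ≈ 0.542.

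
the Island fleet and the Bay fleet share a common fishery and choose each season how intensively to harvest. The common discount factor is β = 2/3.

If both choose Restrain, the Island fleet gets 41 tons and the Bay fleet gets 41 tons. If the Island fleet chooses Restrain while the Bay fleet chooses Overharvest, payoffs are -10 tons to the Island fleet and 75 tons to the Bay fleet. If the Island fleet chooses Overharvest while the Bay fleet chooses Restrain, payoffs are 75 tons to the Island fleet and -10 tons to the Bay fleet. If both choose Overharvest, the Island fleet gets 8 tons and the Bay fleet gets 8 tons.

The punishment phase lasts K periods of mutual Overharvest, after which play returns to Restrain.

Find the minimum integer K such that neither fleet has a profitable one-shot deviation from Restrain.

2

IC: β(1−β^K)/(1−β) ≥ (75−41)/(41−8) = 34/33.
With β = 2/3: need 1 − β^K ≥ 34/33·(1−2/3)/(2/3), i.e. β^K ≤ 0.4848.
Since (2/3)^1 = 0.6667 and (2/3)^2 = 0.4444, the smallest such K is 2.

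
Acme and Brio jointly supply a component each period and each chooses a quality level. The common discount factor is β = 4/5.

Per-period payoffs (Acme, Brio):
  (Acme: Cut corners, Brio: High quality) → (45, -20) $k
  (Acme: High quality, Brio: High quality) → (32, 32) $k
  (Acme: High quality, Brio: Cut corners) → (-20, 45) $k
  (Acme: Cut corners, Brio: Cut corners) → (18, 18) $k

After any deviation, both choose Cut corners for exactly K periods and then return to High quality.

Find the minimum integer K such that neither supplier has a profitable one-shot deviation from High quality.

2

Need Σ_{k=1}^{K} β^k ≥ (45−32)/(32−18) = 0.9286 at β = 4/5.
At K = 1 the sum is 0.8000 < 0.9286; at K = 2 it is 1.4400 ≥ 0.9286.
So the minimum punishment length is K = 2.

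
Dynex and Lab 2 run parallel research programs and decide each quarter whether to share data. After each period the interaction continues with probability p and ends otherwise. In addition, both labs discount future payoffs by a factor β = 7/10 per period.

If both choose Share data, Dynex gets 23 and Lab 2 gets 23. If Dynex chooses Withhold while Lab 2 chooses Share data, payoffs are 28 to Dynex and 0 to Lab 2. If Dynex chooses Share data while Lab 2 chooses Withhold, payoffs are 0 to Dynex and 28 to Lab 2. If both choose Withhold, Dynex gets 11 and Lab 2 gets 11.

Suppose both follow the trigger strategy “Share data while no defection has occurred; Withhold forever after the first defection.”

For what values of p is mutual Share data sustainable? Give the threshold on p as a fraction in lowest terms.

50/119

Expected continuation weight on next period's payoff is β·p = 7/10·p, which plays the role of the discount factor.
Cooperation requires 7/10·p ≥ (28−23)/(28−11) = 5/17, hence p ≥ 50/119.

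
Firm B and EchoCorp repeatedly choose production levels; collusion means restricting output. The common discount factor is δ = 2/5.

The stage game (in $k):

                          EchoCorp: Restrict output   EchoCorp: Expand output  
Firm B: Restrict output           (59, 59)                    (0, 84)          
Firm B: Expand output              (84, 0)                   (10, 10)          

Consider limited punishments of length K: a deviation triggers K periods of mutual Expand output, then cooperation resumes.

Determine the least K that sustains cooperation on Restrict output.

IC: δ(1−δ^K)/(1−δ) ≥ (84−59)/(59−10) = 25/49.
With δ = 2/5: need 1 − δ^K ≥ 25/49·(1−2/5)/(2/5), i.e. δ^K ≤ 0.2347.
Since (2/5)^1 = 0.4000 and (2/5)^2 = 0.1600, the smallest such K is 2.

2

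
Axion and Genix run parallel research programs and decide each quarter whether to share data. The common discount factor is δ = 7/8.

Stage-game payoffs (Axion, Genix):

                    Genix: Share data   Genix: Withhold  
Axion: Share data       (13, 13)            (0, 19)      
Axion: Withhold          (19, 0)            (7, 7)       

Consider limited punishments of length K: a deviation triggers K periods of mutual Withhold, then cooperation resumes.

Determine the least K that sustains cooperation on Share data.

Need Σ_{k=1}^{K} δ^k ≥ (19−13)/(13−7) = 1.0000 at δ = 7/8.
At K = 1 the sum is 0.8750 < 1.0000; at K = 2 it is 1.6406 ≥ 1.0000.
So the minimum punishment length is K = 2.

2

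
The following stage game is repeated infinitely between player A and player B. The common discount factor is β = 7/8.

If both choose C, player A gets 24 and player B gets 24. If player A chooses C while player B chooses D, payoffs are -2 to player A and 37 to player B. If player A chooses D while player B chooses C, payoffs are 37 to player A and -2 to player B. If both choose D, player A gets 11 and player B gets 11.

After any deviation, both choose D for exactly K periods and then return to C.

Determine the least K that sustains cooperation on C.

IC: β(1−β^K)/(1−β) ≥ (37−24)/(24−11) = 1.
With β = 7/8: need 1 − β^K ≥ 1·(1−7/8)/(7/8), i.e. β^K ≤ 0.8571.
Since (7/8)^1 = 0.8750 and (7/8)^2 = 0.7656, the smallest such K is 2.

2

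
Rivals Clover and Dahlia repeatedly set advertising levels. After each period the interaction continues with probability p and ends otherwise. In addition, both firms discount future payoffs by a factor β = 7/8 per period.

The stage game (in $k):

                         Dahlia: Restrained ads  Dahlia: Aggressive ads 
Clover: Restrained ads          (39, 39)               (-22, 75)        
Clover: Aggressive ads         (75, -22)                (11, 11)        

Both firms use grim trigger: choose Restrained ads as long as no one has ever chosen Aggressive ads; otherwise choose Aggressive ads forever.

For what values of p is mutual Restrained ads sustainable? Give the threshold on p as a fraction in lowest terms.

9/14

With continuation probability p and discount β, the effective per-period discount factor is βp.
Grim-trigger IC: βp ≥ (75−39)/(75−11) = 9/16.
So p ≥ (9/16)/(7/8) = 9/14.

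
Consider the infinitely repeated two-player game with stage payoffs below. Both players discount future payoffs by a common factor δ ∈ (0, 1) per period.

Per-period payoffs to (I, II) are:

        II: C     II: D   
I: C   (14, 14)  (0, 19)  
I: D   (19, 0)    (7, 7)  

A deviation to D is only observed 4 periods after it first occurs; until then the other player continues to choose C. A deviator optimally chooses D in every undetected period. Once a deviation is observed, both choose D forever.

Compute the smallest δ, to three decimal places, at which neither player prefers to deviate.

Deviating for the 4 undetected periods gains 19−14 = 5 per period over cooperation, then loses 14−7 = 7 per period forever once punishment starts.
Gain: 5(1 + δ + … + δ^3); loss: 7·δ^4/(1−δ).
No profitable deviation ⇔ 5(1−δ^4) ≤ 7·δ^4, i.e. δ^4 ≥ 5/(5+7) = 5/12.
Hence δ ≥ (5/12)^(1/4) ≈ 0.803.

0.803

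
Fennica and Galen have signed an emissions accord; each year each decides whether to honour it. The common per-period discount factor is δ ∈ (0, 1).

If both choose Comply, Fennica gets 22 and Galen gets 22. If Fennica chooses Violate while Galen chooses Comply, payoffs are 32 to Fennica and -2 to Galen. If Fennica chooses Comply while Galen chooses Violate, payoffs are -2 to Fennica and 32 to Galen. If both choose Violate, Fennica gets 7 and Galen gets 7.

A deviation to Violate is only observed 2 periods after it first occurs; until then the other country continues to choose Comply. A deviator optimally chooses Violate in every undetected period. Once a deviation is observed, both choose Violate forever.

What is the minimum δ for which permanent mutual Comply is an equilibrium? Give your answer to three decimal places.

0.632

Deviating for the 2 undetected periods gains 32−22 = 10 per period over cooperation, then loses 22−7 = 15 per period forever once punishment starts.
Gain: 10(1 + δ + … + δ^1); loss: 15·δ^2/(1−δ).
No profitable deviation ⇔ 10(1−δ^2) ≤ 15·δ^2, i.e. δ^2 ≥ 10/(10+15) = 2/5.
Hence δ ≥ (2/5)^(1/2) ≈ 0.632.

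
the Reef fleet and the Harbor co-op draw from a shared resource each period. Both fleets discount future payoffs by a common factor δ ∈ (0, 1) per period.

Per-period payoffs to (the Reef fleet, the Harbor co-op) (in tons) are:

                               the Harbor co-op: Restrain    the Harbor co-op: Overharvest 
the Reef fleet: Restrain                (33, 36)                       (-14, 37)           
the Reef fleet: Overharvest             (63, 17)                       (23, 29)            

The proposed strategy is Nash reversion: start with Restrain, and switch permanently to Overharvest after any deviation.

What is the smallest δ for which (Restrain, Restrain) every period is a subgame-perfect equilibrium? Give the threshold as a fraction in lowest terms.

3/4

the Reef fleet's threshold: (63−33)/(63−23) = 3/4.
the Harbor co-op's threshold: (37−36)/(37−29) = 1/8.
3/4 > 1/8, so the Reef fleet binds and δ* = 3/4.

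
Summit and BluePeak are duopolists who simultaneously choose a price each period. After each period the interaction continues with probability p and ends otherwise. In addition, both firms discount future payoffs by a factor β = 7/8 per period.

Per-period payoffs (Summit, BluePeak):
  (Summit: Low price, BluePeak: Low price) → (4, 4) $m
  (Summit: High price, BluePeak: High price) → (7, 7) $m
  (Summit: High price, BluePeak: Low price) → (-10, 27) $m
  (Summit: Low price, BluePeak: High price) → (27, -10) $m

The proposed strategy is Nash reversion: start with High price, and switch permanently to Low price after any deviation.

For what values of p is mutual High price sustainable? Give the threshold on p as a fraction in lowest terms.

160/161

With continuation probability p and discount β, the effective per-period discount factor is βp.
Grim-trigger IC: βp ≥ (27−7)/(27−4) = 20/23.
So p ≥ (20/23)/(7/8) = 160/161.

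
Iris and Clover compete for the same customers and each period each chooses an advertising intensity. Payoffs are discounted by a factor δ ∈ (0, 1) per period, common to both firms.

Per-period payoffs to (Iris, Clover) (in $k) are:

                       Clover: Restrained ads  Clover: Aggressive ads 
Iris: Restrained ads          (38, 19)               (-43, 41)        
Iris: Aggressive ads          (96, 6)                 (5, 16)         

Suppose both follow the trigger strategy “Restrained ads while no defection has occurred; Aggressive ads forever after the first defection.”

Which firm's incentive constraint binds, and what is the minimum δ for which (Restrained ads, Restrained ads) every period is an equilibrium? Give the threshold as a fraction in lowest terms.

For Iris: deviation gain 96−38 = 58, per-period punishment loss 38−5 = 33. IC gives δ ≥ 58/91.
For Clover: gain 22, loss 3 per period, so δ ≥ 22/25.
The tighter constraint is Clover's, so cooperation needs δ ≥ 22/25.

Clover; δ ≥ 22/25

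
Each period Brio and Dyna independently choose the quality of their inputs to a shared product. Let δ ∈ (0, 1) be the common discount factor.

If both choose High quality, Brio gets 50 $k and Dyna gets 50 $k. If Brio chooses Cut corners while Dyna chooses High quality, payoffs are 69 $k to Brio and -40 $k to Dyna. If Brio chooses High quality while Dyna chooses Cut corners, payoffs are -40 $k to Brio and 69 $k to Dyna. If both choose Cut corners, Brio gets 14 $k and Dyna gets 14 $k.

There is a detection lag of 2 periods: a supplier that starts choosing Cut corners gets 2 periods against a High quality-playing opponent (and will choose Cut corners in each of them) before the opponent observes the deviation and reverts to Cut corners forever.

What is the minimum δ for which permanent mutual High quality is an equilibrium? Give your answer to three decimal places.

0.588

Deviating for the 2 undetected periods gains 69−50 = 19 per period over cooperation, then loses 50−14 = 36 per period forever once punishment starts.
Gain: 19(1 + δ + … + δ^1); loss: 36·δ^2/(1−δ).
No profitable deviation ⇔ 19(1−δ^2) ≤ 36·δ^2, i.e. δ^2 ≥ 19/(19+36) = 19/55.
Hence δ ≥ (19/55)^(1/2) ≈ 0.588.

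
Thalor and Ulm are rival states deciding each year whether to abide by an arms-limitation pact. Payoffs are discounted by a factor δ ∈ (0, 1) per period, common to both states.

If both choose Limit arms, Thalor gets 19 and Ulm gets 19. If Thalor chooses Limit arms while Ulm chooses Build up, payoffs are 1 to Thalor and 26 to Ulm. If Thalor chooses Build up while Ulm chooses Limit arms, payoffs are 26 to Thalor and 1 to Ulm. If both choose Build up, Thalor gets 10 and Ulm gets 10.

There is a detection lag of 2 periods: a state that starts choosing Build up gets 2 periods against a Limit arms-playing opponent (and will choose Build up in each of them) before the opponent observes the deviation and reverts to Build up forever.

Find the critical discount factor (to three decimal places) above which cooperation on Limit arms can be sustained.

A deviator earns 26 for 2 periods, then 10 forever; cooperating earns 19 forever. Multiplying the IC by (1−δ):
19 ≥ 26(1−δ^2) + 10δ^2, so 16·δ^2 ≥ 7 and δ^2 ≥ 7/16.
δ ≥ (7/16)^(1/2) ≈ 0.661.

0.661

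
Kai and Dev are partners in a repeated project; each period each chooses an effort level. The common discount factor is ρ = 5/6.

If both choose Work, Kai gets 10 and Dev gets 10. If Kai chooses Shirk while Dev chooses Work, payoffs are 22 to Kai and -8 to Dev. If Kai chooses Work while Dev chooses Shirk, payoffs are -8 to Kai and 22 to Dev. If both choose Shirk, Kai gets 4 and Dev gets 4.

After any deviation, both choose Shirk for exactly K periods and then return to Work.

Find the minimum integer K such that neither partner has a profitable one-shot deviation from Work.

3

IC: ρ(1−ρ^K)/(1−ρ) ≥ (22−10)/(10−4) = 2.
With ρ = 5/6: need 1 − ρ^K ≥ 2·(1−5/6)/(5/6), i.e. ρ^K ≤ 0.6000.
Since (5/6)^2 = 0.6944 and (5/6)^3 = 0.5787, the smallest such K is 3.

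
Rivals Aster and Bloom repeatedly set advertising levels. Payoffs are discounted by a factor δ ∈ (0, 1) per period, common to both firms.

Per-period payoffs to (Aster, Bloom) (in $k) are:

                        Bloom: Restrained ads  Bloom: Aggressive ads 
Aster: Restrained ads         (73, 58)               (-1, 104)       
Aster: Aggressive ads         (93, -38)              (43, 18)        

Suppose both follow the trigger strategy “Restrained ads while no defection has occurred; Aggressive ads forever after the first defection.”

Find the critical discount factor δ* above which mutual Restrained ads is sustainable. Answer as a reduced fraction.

For Aster: deviation gain 93−73 = 20, per-period punishment loss 73−43 = 30. IC gives δ ≥ 20/50 = 2/5.
For Bloom: gain 46, loss 40 per period, so δ ≥ 46/86 = 23/43.
The tighter constraint is Bloom's, so cooperation needs δ ≥ 23/43.

23/43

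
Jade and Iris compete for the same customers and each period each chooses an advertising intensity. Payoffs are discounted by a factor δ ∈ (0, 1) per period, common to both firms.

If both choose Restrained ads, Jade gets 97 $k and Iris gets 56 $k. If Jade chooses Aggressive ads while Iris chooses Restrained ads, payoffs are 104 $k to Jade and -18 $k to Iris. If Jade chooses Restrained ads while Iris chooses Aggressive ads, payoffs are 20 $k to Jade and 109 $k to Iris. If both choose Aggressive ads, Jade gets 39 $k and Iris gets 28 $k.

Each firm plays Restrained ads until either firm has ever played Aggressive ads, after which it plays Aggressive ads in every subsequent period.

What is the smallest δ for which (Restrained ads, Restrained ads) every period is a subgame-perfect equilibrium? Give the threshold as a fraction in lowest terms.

Jade's threshold: (104−97)/(104−39) = 7/65.
Iris's threshold: (109−56)/(109−28) = 53/81.
7/65 < 53/81, so Iris binds and δ* = 53/81.

53/81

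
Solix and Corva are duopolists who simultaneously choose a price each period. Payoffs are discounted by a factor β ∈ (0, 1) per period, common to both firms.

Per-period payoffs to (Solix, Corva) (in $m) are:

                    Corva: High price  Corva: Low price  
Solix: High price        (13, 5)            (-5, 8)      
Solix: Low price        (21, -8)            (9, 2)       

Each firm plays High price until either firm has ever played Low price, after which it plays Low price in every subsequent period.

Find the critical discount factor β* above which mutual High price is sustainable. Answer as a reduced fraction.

2/3

Solix's threshold: (21−13)/(21−9) = 2/3.
Corva's threshold: (8−5)/(8−2) = 1/2.
2/3 > 1/2, so Solix binds and β* = 2/3.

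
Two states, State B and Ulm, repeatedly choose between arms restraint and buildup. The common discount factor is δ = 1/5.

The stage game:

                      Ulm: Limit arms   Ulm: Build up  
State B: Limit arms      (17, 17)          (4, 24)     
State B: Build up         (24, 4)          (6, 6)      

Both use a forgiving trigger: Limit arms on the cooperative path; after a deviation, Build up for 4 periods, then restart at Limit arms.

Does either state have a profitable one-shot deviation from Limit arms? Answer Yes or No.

IC: δ+…+δ^4 ≥ (24−17)/(17−6) = 7/11.
At δ = 1/5: partial sum = 0.2496 < 0.6364. Cooperation not sustainable.

Yes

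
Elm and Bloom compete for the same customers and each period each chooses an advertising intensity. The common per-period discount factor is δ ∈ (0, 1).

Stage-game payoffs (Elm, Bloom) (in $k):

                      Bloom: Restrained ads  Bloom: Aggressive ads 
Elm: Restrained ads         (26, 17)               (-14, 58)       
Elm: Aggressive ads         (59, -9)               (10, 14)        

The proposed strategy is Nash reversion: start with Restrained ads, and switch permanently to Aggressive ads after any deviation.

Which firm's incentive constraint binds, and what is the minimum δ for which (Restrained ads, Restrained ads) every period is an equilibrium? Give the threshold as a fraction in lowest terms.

For Elm: deviation gain 59−26 = 33, per-period punishment loss 26−10 = 16. IC gives δ ≥ 33/49.
For Bloom: gain 41, loss 3 per period, so δ ≥ 41/44.
The tighter constraint is Bloom's, so cooperation needs δ ≥ 41/44.

Bloom; δ ≥ 41/44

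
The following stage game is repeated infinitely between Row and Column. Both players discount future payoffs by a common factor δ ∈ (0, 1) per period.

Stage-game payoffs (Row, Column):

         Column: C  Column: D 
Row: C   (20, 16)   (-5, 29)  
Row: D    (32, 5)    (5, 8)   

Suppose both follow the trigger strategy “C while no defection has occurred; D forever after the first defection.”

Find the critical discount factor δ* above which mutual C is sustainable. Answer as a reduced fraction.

Row's threshold: (32−20)/(32−5) = 4/9.
Column's threshold: (29−16)/(29−8) = 13/21.
4/9 < 13/21, so Column binds and δ* = 13/21.

13/21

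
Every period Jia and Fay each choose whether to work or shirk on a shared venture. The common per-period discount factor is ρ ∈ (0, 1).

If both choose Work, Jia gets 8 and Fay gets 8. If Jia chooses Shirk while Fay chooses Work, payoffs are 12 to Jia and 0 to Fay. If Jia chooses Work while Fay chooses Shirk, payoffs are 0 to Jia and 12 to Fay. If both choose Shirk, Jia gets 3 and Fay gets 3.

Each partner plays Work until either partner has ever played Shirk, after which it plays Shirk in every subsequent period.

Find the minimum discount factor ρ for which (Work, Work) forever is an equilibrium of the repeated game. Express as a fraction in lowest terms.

Under grim trigger the critical discount factor is (T−C)/(T−P) with T = 12, C = 8, P = 3.
ρ* = (12−8)/(12−3) = 4/9.

4/9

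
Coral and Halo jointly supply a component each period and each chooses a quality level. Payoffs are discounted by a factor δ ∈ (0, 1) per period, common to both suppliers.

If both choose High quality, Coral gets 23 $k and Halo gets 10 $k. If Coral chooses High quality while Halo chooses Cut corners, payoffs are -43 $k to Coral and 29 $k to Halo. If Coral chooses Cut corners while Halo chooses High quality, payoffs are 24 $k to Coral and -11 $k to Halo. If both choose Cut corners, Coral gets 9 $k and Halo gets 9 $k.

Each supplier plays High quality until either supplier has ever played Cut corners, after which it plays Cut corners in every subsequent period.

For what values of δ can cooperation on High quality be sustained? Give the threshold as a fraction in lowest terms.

19/20

For Coral: deviation gain 24−23 = 1, per-period punishment loss 23−9 = 14. IC gives δ ≥ 1/15.
For Halo: gain 19, loss 1 per period, so δ ≥ 19/20.
The tighter constraint is Halo's, so cooperation needs δ ≥ 19/20.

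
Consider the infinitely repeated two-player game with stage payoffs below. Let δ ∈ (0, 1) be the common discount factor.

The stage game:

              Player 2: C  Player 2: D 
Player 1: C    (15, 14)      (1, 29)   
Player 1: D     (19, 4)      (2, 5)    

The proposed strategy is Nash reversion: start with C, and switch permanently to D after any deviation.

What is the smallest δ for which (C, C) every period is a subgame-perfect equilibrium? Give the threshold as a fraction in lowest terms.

For Player 1: deviation gain 19−15 = 4, per-period punishment loss 15−2 = 13. IC gives δ ≥ 4/17.
For Player 2: gain 15, loss 9 per period, so δ ≥ 15/24 = 5/8.
The tighter constraint is Player 2's, so cooperation needs δ ≥ 5/8.

5/8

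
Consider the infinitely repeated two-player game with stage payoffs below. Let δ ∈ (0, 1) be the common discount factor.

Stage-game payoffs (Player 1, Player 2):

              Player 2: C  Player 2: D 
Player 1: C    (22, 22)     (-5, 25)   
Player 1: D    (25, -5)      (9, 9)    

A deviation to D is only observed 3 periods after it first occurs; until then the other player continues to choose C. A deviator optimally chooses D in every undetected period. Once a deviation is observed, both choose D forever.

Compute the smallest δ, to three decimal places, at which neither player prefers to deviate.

0.572

A deviator earns 25 for 3 periods, then 9 forever; cooperating earns 22 forever. Multiplying the IC by (1−δ):
22 ≥ 25(1−δ^3) + 9δ^3, so 16·δ^3 ≥ 3 and δ^3 ≥ 3/16.
δ ≥ (3/16)^(1/3) ≈ 0.572.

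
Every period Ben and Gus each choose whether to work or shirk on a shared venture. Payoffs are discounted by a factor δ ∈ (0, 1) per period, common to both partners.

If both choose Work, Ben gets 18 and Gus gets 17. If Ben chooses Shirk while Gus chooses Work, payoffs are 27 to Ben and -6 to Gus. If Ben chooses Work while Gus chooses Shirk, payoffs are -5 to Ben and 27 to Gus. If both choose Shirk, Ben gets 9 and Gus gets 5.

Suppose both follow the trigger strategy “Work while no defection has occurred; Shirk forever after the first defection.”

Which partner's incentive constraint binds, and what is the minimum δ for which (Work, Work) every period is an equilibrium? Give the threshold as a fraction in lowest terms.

For Ben: deviation gain 27−18 = 9, per-period punishment loss 18−9 = 9. IC gives δ ≥ 9/18 = 1/2.
For Gus: gain 10, loss 12 per period, so δ ≥ 10/22 = 5/11.
The tighter constraint is Ben's, so cooperation needs δ ≥ 1/2.

Ben; δ ≥ 1/2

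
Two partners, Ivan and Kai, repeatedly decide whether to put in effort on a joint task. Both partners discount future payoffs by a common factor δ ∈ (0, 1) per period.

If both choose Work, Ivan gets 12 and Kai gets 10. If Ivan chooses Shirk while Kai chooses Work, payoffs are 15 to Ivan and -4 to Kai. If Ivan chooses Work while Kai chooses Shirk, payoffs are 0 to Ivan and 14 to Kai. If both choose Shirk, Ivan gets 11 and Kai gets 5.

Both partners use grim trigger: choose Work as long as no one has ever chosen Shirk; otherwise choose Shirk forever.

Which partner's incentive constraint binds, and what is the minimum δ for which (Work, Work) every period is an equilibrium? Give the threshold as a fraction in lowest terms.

Ivan; δ ≥ 3/4

Ivan's threshold: (15−12)/(15−11) = 3/4.
Kai's threshold: (14−10)/(14−5) = 4/9.
3/4 > 4/9, so Ivan binds and δ* = 3/4.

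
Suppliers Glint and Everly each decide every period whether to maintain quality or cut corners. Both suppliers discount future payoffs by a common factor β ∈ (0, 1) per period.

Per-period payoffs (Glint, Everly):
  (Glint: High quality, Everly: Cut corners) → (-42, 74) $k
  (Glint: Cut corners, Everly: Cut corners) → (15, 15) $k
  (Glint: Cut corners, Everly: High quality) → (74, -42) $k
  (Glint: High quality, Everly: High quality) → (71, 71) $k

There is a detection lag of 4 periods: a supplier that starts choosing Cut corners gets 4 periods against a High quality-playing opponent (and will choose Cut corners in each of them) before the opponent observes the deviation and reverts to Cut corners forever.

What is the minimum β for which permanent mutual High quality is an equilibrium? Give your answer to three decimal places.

0.475

The best deviation is to choose Cut corners for all 4 undetected periods, earning 74 each, then 15 forever once detected.
Deviation value: 74(1−β^4)/(1−β) + 15β^4/(1−β); cooperation value: 71/(1−β).
IC: 71 ≥ 74(1−β^4) + 15β^4 = 74 − 59β^4.
So β^4 ≥ 3/59, giving β ≥ (3/59)^(1/4) ≈ 0.475.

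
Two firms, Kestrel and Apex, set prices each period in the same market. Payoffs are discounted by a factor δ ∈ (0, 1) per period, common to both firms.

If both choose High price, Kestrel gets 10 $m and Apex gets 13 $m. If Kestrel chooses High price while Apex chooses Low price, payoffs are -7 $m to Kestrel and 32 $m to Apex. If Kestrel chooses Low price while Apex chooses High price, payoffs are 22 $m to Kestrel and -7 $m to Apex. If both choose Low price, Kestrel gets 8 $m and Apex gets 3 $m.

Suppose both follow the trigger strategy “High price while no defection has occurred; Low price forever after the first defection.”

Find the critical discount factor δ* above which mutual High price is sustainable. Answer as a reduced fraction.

6/7

Kestrel's threshold: (22−10)/(22−8) = 6/7.
Apex's threshold: (32−13)/(32−3) = 19/29.
6/7 > 19/29, so Kestrel binds and δ* = 6/7.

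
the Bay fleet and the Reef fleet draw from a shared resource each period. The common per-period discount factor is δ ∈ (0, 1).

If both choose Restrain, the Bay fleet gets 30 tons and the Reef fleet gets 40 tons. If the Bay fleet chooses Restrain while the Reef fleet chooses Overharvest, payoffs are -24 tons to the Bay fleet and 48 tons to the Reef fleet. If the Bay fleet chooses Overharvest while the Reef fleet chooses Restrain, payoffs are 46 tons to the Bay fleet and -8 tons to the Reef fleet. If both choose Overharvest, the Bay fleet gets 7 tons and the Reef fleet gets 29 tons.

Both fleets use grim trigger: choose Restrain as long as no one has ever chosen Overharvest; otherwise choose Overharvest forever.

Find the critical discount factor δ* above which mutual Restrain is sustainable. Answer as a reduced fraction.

8/19

the Bay fleet: cooperation gives 30 each period; deviation gives 46 once then 7 forever.
  30/(1−δ) ≥ 46 + 7δ/(1−δ) ⇒ δ ≥ 16/39.
the Reef fleet: cooperation gives 40 each period; deviation gives 48 once then 29 forever.
  δ ≥ 8/19.
Both must hold, so the binding constraint is the Reef fleet's: δ ≥ 8/19.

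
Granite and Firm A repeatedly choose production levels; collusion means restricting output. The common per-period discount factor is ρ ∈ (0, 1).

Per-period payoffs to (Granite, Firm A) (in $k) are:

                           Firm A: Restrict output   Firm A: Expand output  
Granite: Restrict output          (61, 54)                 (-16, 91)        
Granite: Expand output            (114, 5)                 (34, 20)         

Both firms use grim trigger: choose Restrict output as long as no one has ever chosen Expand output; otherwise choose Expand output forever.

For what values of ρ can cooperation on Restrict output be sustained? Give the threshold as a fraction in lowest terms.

53/80

Granite: cooperation gives 61 each period; deviation gives 114 once then 34 forever.
  61/(1−ρ) ≥ 114 + 34ρ/(1−ρ) ⇒ ρ ≥ 53/80.
Firm A: cooperation gives 54 each period; deviation gives 91 once then 20 forever.
  ρ ≥ 37/71.
Both must hold, so the binding constraint is Granite's: ρ ≥ 53/80.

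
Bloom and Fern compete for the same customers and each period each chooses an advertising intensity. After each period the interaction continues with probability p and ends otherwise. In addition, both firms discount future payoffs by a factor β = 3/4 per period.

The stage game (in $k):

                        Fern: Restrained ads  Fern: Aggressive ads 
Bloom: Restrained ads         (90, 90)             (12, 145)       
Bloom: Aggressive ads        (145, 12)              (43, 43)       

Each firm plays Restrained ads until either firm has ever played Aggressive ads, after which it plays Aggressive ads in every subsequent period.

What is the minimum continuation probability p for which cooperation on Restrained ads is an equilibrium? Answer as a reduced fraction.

110/153

Expected continuation weight on next period's payoff is β·p = 3/4·p, which plays the role of the discount factor.
Cooperation requires 3/4·p ≥ (145−90)/(145−43) = 55/102, hence p ≥ 110/153.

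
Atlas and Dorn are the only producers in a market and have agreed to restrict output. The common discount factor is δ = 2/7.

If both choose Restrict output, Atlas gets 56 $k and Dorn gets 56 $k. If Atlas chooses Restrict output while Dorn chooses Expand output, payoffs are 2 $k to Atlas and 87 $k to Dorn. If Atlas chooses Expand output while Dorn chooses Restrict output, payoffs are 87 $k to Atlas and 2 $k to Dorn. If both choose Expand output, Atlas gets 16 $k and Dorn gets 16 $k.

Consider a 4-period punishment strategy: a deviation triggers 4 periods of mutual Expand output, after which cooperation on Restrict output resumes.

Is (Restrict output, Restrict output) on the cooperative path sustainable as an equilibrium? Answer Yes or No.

No

IC: δ+…+δ^4 ≥ (87−56)/(56−16) = 31/40.
At δ = 2/7: partial sum = 0.3973 < 0.7750. Cooperation not sustainable.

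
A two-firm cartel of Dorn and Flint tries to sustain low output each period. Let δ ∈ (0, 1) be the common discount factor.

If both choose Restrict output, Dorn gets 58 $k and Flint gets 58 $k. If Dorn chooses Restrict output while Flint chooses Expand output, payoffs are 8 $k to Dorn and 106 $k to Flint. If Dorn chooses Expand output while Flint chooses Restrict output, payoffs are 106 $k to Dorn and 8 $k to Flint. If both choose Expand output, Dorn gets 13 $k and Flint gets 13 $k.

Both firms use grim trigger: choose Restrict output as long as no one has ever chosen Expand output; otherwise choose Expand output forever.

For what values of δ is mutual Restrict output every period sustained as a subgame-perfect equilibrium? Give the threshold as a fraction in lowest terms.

16/31

Cooperation forever yields 58 each period: 58/(1−δ).
Deviating yields 106 once, then 13 forever: 106 + 13δ/(1−δ).
No profitable deviation requires 58/(1−δ) ≥ 106 + 13δ/(1−δ).
Multiplying by (1−δ): 58 ≥ 106(1−δ) + 13δ = 106 − 93δ.
So 93δ ≥ 48, i.e. δ ≥ 48/93 = 16/31.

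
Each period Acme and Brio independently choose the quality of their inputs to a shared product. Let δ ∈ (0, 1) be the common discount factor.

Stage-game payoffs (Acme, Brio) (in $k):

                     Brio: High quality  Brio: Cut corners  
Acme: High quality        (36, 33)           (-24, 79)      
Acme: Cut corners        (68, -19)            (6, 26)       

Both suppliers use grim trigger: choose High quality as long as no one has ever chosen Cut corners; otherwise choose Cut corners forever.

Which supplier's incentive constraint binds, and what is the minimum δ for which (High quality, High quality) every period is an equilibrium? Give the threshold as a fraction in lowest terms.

Brio; δ ≥ 46/53

For Acme: deviation gain 68−36 = 32, per-period punishment loss 36−6 = 30. IC gives δ ≥ 32/62 = 16/31.
For Brio: gain 46, loss 7 per period, so δ ≥ 46/53.
The tighter constraint is Brio's, so cooperation needs δ ≥ 46/53.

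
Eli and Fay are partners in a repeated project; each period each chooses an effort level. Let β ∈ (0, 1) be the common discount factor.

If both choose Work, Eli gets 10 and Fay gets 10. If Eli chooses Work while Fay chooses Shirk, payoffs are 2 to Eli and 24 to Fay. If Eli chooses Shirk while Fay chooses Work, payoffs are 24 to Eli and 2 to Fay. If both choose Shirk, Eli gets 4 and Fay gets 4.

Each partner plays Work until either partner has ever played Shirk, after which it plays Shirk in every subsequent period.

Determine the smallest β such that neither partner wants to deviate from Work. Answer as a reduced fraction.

7/10

One-period gain from deviating is 24 − 10 = 14. The loss is 10 − 4 = 6 in every subsequent period, with present value 6·β/(1−β).
Deviation is unprofitable when 6·β/(1−β) ≥ 14, i.e. β/(1−β) ≥ 7/3.
Equivalently β ≥ 14/(14+6) = 7/10.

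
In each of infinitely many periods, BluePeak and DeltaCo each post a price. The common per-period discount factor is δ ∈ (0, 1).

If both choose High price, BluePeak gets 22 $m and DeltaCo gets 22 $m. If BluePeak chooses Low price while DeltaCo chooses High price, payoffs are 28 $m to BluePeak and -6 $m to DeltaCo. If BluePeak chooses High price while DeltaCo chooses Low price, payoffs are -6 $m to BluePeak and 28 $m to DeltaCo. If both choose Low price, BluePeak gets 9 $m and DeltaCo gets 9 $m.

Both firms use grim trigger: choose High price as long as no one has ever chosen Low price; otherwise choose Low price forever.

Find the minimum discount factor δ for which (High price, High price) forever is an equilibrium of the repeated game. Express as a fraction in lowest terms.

One-period gain from deviating is 28 − 22 = 6. The loss is 22 − 9 = 13 in every subsequent period, with present value 13·δ/(1−δ).
Deviation is unprofitable when 13·δ/(1−δ) ≥ 6, i.e. δ/(1−δ) ≥ 6/13.
Equivalently δ ≥ 6/(6+13) = 6/19.

6/19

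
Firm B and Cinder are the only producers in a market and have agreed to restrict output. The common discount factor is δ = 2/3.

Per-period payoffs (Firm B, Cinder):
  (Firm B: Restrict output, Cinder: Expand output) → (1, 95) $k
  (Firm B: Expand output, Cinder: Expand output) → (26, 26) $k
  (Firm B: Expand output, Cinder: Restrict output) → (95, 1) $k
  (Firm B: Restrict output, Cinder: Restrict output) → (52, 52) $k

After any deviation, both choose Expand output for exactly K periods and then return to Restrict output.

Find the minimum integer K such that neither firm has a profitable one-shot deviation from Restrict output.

5

Need Σ_{k=1}^{K} δ^k ≥ (95−52)/(52−26) = 1.6538 at δ = 2/3.
At K = 4 the sum is 1.6049 < 1.6538; at K = 5 it is 1.7366 ≥ 1.6538.
So the minimum punishment length is K = 5.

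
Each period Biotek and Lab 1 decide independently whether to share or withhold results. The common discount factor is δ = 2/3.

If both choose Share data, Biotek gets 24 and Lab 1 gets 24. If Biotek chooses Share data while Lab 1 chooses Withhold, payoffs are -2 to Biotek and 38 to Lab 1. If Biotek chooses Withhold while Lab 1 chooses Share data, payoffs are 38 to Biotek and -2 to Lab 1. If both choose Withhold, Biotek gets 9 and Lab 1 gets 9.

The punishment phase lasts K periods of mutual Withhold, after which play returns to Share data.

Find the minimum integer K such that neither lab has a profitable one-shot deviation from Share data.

Need Σ_{k=1}^{K} δ^k ≥ (38−24)/(24−9) = 0.9333 at δ = 2/3.
At K = 1 the sum is 0.6667 < 0.9333; at K = 2 it is 1.1111 ≥ 0.9333.
So the minimum punishment length is K = 2.

2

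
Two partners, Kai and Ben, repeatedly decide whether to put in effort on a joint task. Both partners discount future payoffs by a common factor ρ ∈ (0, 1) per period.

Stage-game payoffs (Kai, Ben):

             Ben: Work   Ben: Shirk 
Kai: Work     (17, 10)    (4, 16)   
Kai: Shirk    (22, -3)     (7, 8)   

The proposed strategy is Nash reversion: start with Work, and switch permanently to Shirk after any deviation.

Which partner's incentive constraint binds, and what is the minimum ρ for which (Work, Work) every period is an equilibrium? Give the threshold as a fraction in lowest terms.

Ben; ρ ≥ 3/4

Kai: cooperation gives 17 each period; deviation gives 22 once then 7 forever.
  17/(1−ρ) ≥ 22 + 7ρ/(1−ρ) ⇒ ρ ≥ 5/15 = 1/3.
Ben: cooperation gives 10 each period; deviation gives 16 once then 8 forever.
  ρ ≥ 6/8 = 3/4.
Both must hold, so the binding constraint is Ben's: ρ ≥ 3/4.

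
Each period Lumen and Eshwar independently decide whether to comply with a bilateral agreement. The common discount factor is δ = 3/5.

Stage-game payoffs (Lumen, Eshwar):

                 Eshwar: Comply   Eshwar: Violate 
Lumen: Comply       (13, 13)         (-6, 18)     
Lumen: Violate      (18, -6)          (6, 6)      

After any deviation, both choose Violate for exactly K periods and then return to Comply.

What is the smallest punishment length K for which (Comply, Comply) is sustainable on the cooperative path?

2

IC: δ(1−δ^K)/(1−δ) ≥ (18−13)/(13−6) = 5/7.
With δ = 3/5: need 1 − δ^K ≥ 5/7·(1−3/5)/(3/5), i.e. δ^K ≤ 0.5238.
Since (3/5)^1 = 0.6000 and (3/5)^2 = 0.3600, the smallest such K is 2.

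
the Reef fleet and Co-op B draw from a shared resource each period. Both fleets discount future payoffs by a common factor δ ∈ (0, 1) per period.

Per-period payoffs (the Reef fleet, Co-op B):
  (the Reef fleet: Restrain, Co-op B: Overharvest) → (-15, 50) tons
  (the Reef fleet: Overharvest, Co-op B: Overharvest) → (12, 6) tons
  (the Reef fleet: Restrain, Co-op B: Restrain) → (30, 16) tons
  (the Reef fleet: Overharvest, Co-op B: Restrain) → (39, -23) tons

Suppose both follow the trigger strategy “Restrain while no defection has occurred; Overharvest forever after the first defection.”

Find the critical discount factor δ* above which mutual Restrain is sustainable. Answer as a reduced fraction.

the Reef fleet: cooperation gives 30 each period; deviation gives 39 once then 12 forever.
  30/(1−δ) ≥ 39 + 12δ/(1−δ) ⇒ δ ≥ 9/27 = 1/3.
Co-op B: cooperation gives 16 each period; deviation gives 50 once then 6 forever.
  δ ≥ 34/44 = 17/22.
Both must hold, so the binding constraint is Co-op B's: δ ≥ 17/22.

17/22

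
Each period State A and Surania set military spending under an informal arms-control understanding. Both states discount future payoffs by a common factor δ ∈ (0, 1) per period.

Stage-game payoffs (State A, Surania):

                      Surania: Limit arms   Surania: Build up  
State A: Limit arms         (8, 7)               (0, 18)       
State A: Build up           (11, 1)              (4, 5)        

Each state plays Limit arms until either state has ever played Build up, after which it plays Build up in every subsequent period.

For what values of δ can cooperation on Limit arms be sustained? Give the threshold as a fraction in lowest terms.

State A's threshold: (11−8)/(11−4) = 3/7.
Surania's threshold: (18−7)/(18−5) = 11/13.
3/7 < 11/13, so Surania binds and δ* = 11/13.

11/13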